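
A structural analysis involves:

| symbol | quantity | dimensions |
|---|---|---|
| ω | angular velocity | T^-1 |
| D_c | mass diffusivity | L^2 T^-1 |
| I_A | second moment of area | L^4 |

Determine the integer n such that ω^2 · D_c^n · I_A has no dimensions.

-2

Balance the L exponent: (2)·n from D_c, plus 2·(0) + (4) = 4 from the rest, must sum to zero.
2n + 4 = 0, so n = -2.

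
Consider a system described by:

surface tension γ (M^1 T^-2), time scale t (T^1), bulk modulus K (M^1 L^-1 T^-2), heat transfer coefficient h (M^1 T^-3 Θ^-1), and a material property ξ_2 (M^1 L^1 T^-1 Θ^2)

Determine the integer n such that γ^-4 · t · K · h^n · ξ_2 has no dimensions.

2

Balance the M exponent: (1)·n from h, plus −4·(1) + (0) + (1) + (1) = -2 from the rest, must sum to zero.
n − 2 = 0, so n = 2.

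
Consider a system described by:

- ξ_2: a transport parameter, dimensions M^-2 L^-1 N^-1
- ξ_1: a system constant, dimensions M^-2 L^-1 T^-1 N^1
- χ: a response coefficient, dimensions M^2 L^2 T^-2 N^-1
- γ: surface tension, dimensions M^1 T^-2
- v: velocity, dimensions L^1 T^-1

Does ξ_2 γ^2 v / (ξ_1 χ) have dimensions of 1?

Sum the exponent of each base dimension across the product:
  M: [ξ_2]_M − [ξ_1]_M − [χ]_M + 2·[γ]_M + [v]_M = (-2) − (-2) − (2) + 2·(1) + (0) = 0
  L: [ξ_2]_L − [ξ_1]_L − [χ]_L + 2·[γ]_L + [v]_L = (-1) − (-1) − (2) + 2·(0) + (1) = -1
  T: [ξ_2]_T − [ξ_1]_T − [χ]_T + 2·[γ]_T + [v]_T = (0) − (-1) − (-2) + 2·(-2) + (-1) = -2
  N: [ξ_2]_N − [ξ_1]_N − [χ]_N + 2·[γ]_N + [v]_N = (-1) − (1) − (-1) + 2·(0) + (0) = -1
Net dimensions [L⁻¹ T⁻² N⁻¹] ≠ [1] — not dimensionless.

no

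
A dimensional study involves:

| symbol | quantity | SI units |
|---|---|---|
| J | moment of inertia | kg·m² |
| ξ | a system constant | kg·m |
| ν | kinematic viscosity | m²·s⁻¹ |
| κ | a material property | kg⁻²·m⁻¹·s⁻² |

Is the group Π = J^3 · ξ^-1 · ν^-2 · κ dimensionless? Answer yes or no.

yes

Sum the exponent of each base dimension across the product:
  M: 3·[J]_M − [ξ]_M − 2·[ν]_M + [κ]_M = 3·(1) − (1) − 2·(0) + (-2) = 0
  L: 3·[J]_L − [ξ]_L − 2·[ν]_L + [κ]_L = 3·(2) − (1) − 2·(2) + (-1) = 0
  T: 3·[J]_T − [ξ]_T − 2·[ν]_T + [κ]_T = 3·(0) − (0) − 2·(-1) + (-2) = 0
All base exponents vanish — dimensionless.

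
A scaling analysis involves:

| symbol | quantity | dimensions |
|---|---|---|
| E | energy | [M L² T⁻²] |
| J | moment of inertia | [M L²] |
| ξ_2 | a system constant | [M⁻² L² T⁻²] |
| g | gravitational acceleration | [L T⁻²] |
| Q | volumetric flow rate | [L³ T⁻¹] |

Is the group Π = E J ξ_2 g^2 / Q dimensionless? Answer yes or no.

no

Sum the exponent of each base dimension across the product:
  M: [E]_M + [J]_M + [ξ_2]_M + 2·[g]_M − [Q]_M = (1) + (1) + (-2) + 2·(0) − (0) = 0
  L: [E]_L + [J]_L + [ξ_2]_L + 2·[g]_L − [Q]_L = (2) + (2) + (2) + 2·(1) − (3) = 5
  T: [E]_T + [J]_T + [ξ_2]_T + 2·[g]_T − [Q]_T = (-2) + (0) + (-2) + 2·(-2) − (-1) = -7
Net dimensions [L⁵ T⁻⁷] ≠ [1] — not dimensionless.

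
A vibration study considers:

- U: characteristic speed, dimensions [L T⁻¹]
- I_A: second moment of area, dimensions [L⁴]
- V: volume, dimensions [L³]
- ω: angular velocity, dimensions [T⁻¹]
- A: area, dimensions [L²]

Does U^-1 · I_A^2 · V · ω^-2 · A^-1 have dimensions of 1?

no

Sum the exponent of each base dimension across the product:
  L: −[U]_L + 2·[I_A]_L + [V]_L − 2·[ω]_L − [A]_L = −(1) + 2·(4) + (3) − 2·(0) − (2) = 8
  T: −[U]_T + 2·[I_A]_T + [V]_T − 2·[ω]_T − [A]_T = −(-1) + 2·(0) + (0) − 2·(-1) − (0) = 3
Net dimensions [L⁸ T³] ≠ [1] — not dimensionless.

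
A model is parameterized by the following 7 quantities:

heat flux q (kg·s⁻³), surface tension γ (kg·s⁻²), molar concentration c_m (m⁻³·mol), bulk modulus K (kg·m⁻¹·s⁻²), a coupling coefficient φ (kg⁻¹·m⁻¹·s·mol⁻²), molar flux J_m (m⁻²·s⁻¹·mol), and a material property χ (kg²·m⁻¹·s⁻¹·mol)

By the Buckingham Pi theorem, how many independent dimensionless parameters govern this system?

There are 7 variables and 4 base dimensions (M, L, T, N).
The dimension matrix has rank 4.
Independent dimensionless groups: 7 − 4 = 3.

3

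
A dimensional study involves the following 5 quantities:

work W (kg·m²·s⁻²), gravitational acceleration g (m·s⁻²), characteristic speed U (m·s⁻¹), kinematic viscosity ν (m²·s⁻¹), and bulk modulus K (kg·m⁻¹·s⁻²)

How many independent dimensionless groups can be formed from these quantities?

There are 5 variables and 3 base dimensions (M, L, T).
The dimension matrix has rank 3.
Independent dimensionless groups: 5 − 3 = 2.

2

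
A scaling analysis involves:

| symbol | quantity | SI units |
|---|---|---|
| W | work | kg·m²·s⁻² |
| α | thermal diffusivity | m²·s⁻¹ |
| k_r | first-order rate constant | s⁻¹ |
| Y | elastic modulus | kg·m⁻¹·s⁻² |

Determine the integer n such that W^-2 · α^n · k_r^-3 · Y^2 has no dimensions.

3

Balance the L exponent: (2)·n from α, plus −2·(2) − 3·(0) + 2·(-1) = -6 from the rest, must sum to zero.
2n − 6 = 0, so n = 3.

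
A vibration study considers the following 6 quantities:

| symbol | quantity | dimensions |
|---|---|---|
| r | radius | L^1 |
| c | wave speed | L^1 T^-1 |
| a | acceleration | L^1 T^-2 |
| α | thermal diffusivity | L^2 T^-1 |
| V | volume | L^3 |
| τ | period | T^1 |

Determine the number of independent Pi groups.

4

There are 6 variables and 2 base dimensions (L, T).
The dimension matrix has rank 2.
Independent dimensionless groups: 6 − 2 = 4.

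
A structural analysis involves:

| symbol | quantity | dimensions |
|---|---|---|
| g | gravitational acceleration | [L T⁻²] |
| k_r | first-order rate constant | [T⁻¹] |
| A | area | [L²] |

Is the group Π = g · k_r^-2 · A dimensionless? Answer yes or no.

Sum the exponent of each base dimension across the product:
  L: [g]_L − 2·[k_r]_L + [A]_L = (1) − 2·(0) + (2) = 3
  T: [g]_T − 2·[k_r]_T + [A]_T = (-2) − 2·(-1) + (0) = 0
Net dimensions [L³] ≠ [1] — not dimensionless.

no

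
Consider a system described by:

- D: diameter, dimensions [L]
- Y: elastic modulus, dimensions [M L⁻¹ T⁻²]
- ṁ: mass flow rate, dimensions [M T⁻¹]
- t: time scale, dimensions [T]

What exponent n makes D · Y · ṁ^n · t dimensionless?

-1

Balance the M exponent: (1)·n from ṁ, plus (0) + (1) + (0) = 1 from the rest, must sum to zero.
n + 1 = 0, so n = -1.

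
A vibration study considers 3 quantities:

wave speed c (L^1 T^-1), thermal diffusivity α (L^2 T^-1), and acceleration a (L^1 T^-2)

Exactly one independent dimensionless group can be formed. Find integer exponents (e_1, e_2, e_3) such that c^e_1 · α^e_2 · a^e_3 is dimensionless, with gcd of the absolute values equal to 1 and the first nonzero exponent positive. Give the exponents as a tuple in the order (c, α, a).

L: e_1·(1) + e_2·(2) + e_3·(1) = 0
T: e_1·(-1) + e_2·(-1) + e_3·(-2) = 0
Solving this homogeneous linear system for the smallest-integer solution (first nonzero entry positive) gives (3, -1, -1).

(3, -1, -1)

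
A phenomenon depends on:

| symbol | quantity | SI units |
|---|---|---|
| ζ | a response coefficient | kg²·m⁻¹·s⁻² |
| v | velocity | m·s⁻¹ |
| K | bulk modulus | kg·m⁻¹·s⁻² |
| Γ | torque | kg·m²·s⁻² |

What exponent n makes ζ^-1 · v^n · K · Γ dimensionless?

Balance the L exponent: (1)·n from v, plus −(-1) + (-1) + (2) = 2 from the rest, must sum to zero.
n + 2 = 0, so n = -2.

-2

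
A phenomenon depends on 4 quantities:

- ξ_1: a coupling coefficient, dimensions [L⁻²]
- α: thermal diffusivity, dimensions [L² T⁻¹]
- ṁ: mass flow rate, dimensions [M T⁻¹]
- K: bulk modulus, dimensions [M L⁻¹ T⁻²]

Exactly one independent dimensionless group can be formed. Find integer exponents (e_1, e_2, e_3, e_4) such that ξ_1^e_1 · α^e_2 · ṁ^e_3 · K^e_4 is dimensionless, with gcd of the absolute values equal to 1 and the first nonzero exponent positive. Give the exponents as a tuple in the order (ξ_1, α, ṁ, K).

M: e_1·(0) + e_2·(0) + e_3·(1) + e_4·(1) = 0
L: e_1·(-2) + e_2·(2) + e_3·(0) + e_4·(-1) = 0
T: e_1·(0) + e_2·(-1) + e_3·(-1) + e_4·(-2) = 0
Solving this homogeneous linear system for the smallest-integer solution (first nonzero entry positive) gives (3, 2, 2, -2).

(3, 2, 2, -2)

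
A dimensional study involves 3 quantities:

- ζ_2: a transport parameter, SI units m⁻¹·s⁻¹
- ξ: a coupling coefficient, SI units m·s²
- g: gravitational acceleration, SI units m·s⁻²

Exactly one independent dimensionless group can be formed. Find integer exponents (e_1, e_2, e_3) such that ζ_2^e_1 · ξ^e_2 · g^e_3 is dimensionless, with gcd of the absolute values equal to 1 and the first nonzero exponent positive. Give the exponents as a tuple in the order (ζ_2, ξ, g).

L: e_1·(-1) + e_2·(1) + e_3·(1) = 0
T: e_1·(-1) + e_2·(2) + e_3·(-2) = 0
Solving this homogeneous linear system for the smallest-integer solution (first nonzero entry positive) gives (4, 3, 1).

(4, 3, 1)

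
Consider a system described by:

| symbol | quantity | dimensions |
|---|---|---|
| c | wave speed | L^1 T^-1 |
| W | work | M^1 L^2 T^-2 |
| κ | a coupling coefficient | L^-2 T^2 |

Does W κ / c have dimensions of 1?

no

Sum the exponent of each base dimension across the product:
  M: −[c]_M + [W]_M + [κ]_M = −(0) + (1) + (0) = 1
  L: −[c]_L + [W]_L + [κ]_L = −(1) + (2) + (-2) = -1
  T: −[c]_T + [W]_T + [κ]_T = −(-1) + (-2) + (2) = 1
Net dimensions [M L⁻¹ T] ≠ [1] — not dimensionless.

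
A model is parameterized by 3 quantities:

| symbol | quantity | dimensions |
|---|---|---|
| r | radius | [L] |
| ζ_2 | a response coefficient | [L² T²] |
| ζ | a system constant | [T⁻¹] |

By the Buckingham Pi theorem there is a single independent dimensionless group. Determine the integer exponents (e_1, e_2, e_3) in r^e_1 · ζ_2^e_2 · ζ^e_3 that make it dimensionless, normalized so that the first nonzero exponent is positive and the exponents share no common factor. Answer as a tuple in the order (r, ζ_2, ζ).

L: e_1·(1) + e_2·(2) + e_3·(0) = 0
T: e_1·(0) + e_2·(2) + e_3·(-1) = 0
Solving this homogeneous linear system for the smallest-integer solution (first nonzero entry positive) gives (2, -1, -2).

(2, -1, -2)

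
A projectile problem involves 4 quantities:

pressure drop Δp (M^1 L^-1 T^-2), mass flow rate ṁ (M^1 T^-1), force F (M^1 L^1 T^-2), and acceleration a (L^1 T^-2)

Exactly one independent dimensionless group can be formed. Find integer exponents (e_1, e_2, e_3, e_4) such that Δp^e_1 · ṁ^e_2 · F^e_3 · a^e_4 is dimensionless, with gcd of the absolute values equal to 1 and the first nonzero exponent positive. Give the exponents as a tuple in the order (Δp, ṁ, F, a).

M: e_1·(1) + e_2·(1) + e_3·(1) + e_4·(0) = 0
L: e_1·(-1) + e_2·(0) + e_3·(1) + e_4·(1) = 0
T: e_1·(-2) + e_2·(-1) + e_3·(-2) + e_4·(-2) = 0
Solving this homogeneous linear system for the smallest-integer solution (first nonzero entry positive) gives (1, -4, 3, -2).

(1, -4, 3, -2)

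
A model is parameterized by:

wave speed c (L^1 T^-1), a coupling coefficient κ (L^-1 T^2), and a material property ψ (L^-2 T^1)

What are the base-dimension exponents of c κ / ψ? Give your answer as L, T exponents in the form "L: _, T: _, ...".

L: 2, T: 0

Collect each base-dimension exponent across the product:
  L: (1) + (-1) − (-2) = 2
  T: (-1) + (2) − (1) = 0
So the dimensions are [L²].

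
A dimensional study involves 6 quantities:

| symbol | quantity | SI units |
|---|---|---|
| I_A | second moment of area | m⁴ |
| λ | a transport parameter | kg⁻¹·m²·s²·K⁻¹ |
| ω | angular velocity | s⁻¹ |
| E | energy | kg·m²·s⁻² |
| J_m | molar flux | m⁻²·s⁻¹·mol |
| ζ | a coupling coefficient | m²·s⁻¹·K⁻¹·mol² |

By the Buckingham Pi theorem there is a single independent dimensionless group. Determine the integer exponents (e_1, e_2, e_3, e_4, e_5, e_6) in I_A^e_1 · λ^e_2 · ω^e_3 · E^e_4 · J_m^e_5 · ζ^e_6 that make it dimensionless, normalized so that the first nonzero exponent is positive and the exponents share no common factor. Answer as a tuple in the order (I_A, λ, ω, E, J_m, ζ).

M: e_1·(0) + e_2·(-1) + e_3·(0) + e_4·(1) + e_5·(0) + e_6·(0) = 0
L: e_1·(4) + e_2·(2) + e_3·(0) + e_4·(2) + e_5·(-2) + e_6·(2) = 0
T: e_1·(0) + e_2·(2) + e_3·(-1) + e_4·(-2) + e_5·(-1) + e_6·(-1) = 0
Θ: e_1·(0) + e_2·(-1) + e_3·(0) + e_4·(0) + e_5·(0) + e_6·(-1) = 0
N: e_1·(0) + e_2·(0) + e_3·(0) + e_4·(0) + e_5·(1) + e_6·(2) = 0
Solving this homogeneous linear system for the smallest-integer solution (first nonzero entry positive) gives (1, 2, -2, 2, 4, -2).

(1, 2, -2, 2, 4, -2)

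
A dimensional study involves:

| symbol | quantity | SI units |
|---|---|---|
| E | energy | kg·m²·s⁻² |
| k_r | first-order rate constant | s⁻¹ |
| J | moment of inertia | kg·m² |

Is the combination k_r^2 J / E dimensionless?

yes

Sum the exponent of each base dimension across the product:
  M: −[E]_M + 2·[k_r]_M + [J]_M = −(1) + 2·(0) + (1) = 0
  L: −[E]_L + 2·[k_r]_L + [J]_L = −(2) + 2·(0) + (2) = 0
  T: −[E]_T + 2·[k_r]_T + [J]_T = −(-2) + 2·(-1) + (0) = 0
  Θ: −[E]_Θ + 2·[k_r]_Θ + [J]_Θ = −(0) + 2·(0) + (0) = 0
All base exponents vanish — dimensionless.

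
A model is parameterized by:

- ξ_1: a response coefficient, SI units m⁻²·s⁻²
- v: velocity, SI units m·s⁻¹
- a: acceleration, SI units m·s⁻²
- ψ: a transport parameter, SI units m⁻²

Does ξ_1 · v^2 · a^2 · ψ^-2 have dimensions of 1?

Sum the exponent of each base dimension across the product:
  L: [ξ_1]_L + 2·[v]_L + 2·[a]_L − 2·[ψ]_L = (-2) + 2·(1) + 2·(1) − 2·(-2) = 6
  T: [ξ_1]_T + 2·[v]_T + 2·[a]_T − 2·[ψ]_T = (-2) + 2·(-1) + 2·(-2) − 2·(0) = -8
Net dimensions [L⁶ T⁻⁸] ≠ [1] — not dimensionless.

no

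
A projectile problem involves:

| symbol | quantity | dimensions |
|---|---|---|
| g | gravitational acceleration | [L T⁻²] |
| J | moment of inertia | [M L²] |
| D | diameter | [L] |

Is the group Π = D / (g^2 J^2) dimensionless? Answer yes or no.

Sum the exponent of each base dimension across the product:
  M: −2·[g]_M − 2·[J]_M + [D]_M = −2·(0) − 2·(1) + (0) = -2
  L: −2·[g]_L − 2·[J]_L + [D]_L = −2·(1) − 2·(2) + (1) = -5
  T: −2·[g]_T − 2·[J]_T + [D]_T = −2·(-2) − 2·(0) + (0) = 4
Net dimensions [M⁻² L⁻⁵ T⁴] ≠ [1] — not dimensionless.

no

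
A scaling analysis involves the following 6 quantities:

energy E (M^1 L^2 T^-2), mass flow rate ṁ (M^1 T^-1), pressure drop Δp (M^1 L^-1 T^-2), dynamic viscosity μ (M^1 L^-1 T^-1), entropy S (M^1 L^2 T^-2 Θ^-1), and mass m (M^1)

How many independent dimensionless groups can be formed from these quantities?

There are 6 variables and 4 base dimensions (M, L, T, Θ).
The dimension matrix has rank 4.
Independent dimensionless groups: 6 − 4 = 2.

2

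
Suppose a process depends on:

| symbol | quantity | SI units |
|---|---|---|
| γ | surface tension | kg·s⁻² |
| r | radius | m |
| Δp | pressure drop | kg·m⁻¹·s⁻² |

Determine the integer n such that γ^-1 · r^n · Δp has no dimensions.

1

Balance the L exponent: (1)·n from r, plus −(0) + (-1) = -1 from the rest, must sum to zero.
n − 1 = 0, so n = 1.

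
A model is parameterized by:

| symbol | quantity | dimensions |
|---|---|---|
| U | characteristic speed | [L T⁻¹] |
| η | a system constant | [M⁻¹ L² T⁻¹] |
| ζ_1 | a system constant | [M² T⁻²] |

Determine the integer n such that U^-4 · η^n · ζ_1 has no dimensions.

2

Balance the M exponent: (-1)·n from η, plus −4·(0) + (2) = 2 from the rest, must sum to zero.
−n + 2 = 0, so n = 2.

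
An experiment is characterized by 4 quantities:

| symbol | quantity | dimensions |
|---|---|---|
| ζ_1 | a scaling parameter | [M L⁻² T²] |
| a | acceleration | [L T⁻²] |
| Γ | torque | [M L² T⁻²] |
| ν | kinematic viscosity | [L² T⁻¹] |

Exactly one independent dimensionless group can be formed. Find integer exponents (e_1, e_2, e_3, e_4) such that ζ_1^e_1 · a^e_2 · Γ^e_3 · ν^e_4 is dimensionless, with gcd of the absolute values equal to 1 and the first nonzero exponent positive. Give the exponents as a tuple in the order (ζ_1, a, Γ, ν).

M: e_1·(1) + e_2·(0) + e_3·(1) + e_4·(0) = 0
L: e_1·(-2) + e_2·(1) + e_3·(2) + e_4·(2) = 0
T: e_1·(2) + e_2·(-2) + e_3·(-2) + e_4·(-1) = 0
Solving this homogeneous linear system for the smallest-integer solution (first nonzero entry positive) gives (3, 4, -3, 4).

(3, 4, -3, 4)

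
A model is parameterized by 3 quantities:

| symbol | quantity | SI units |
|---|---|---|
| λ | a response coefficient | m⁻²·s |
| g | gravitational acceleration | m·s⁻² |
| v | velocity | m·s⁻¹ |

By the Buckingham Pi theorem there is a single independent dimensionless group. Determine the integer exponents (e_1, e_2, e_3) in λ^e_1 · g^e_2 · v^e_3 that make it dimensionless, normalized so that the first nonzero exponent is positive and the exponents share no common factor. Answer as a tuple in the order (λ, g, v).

L: e_1·(-2) + e_2·(1) + e_3·(1) = 0
T: e_1·(1) + e_2·(-2) + e_3·(-1) = 0
Solving this homogeneous linear system for the smallest-integer solution (first nonzero entry positive) gives (1, -1, 3).

(1, -1, 3)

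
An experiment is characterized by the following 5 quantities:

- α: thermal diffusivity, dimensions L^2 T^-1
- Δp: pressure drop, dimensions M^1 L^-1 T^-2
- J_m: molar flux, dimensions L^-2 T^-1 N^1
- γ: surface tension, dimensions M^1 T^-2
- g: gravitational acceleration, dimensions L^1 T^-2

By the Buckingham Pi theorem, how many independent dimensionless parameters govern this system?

There are 5 variables and 4 base dimensions (M, L, T, N).
The dimension matrix has rank 4.
Independent dimensionless groups: 5 − 4 = 1.

1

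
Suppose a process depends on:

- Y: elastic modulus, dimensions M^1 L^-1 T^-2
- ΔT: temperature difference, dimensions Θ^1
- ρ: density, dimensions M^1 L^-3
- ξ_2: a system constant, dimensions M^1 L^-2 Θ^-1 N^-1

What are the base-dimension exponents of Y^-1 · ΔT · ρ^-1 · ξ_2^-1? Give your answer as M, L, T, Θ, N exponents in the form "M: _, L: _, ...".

Collect each base-dimension exponent across the product:
  M: −(1) + (0) − (1) − (1) = -3
  L: −(-1) + (0) − (-3) − (-2) = 6
  T: −(-2) + (0) − (0) − (0) = 2
  Θ: −(0) + (1) − (0) − (-1) = 2
  N: −(0) + (0) − (0) − (-1) = 1
So the dimensions are [M⁻³ L⁶ T² Θ² N].

M: -3, L: 6, T: 2, Θ: 2, N: 1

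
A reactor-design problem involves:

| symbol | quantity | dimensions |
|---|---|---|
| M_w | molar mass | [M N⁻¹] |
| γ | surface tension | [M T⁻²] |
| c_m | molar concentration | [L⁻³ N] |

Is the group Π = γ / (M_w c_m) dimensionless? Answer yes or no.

no

Sum the exponent of each base dimension across the product:
  M: −[M_w]_M + [γ]_M − [c_m]_M = −(1) + (1) − (0) = 0
  L: −[M_w]_L + [γ]_L − [c_m]_L = −(0) + (0) − (-3) = 3
  T: −[M_w]_T + [γ]_T − [c_m]_T = −(0) + (-2) − (0) = -2
  N: −[M_w]_N + [γ]_N − [c_m]_N = −(-1) + (0) − (1) = 0
Net dimensions [L³ T⁻²] ≠ [1] — not dimensionless.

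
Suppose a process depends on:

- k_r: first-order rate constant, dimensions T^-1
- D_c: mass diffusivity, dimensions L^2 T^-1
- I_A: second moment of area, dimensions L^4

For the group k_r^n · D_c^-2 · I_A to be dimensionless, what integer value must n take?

2

Balance the T exponent: (-1)·n from k_r, plus −2·(-1) + (0) = 2 from the rest, must sum to zero.
−n + 2 = 0, so n = 2.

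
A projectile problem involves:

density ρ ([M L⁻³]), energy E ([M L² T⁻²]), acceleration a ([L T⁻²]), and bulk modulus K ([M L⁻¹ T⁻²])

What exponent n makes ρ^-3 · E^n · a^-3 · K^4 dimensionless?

-1

Balance the M exponent: (1)·n from E, plus −3·(1) − 3·(0) + 4·(1) = 1 from the rest, must sum to zero.
n + 1 = 0, so n = -1.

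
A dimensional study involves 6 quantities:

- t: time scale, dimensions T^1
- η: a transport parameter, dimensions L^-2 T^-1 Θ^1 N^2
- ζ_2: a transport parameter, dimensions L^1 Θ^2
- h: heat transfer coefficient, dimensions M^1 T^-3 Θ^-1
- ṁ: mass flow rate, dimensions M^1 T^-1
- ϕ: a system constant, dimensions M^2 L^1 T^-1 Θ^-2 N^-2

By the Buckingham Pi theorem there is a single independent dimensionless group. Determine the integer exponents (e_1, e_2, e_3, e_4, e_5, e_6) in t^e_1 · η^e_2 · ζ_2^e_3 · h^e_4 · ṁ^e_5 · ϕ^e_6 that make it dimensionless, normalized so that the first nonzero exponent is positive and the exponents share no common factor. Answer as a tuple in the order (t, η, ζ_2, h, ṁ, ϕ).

M: e_1·(0) + e_2·(0) + e_3·(0) + e_4·(1) + e_5·(1) + e_6·(2) = 0
L: e_1·(0) + e_2·(-2) + e_3·(1) + e_4·(0) + e_5·(0) + e_6·(1) = 0
T: e_1·(1) + e_2·(-1) + e_3·(0) + e_4·(-3) + e_5·(-1) + e_6·(-1) = 0
Θ: e_1·(0) + e_2·(1) + e_3·(2) + e_4·(-1) + e_5·(0) + e_6·(-2) = 0
N: e_1·(0) + e_2·(2) + e_3·(0) + e_4·(0) + e_5·(0) + e_6·(-2) = 0
Solving this homogeneous linear system for the smallest-integer solution (first nonzero entry positive) gives (2, 1, 1, 1, -3, 1).

(2, 1, 1, 1, -3, 1)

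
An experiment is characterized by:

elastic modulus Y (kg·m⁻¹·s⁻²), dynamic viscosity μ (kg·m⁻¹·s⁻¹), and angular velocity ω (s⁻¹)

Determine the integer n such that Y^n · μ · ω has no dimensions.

-1

Balance the M exponent: (1)·n from Y, plus (1) + (0) = 1 from the rest, must sum to zero.
n + 1 = 0, so n = -1.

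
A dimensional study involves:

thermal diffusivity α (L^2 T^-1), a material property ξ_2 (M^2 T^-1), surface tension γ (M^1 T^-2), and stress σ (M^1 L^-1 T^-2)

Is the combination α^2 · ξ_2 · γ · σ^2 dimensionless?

Sum the exponent of each base dimension across the product:
  M: 2·[α]_M + [ξ_2]_M + [γ]_M + 2·[σ]_M = 2·(0) + (2) + (1) + 2·(1) = 5
  L: 2·[α]_L + [ξ_2]_L + [γ]_L + 2·[σ]_L = 2·(2) + (0) + (0) + 2·(-1) = 2
  T: 2·[α]_T + [ξ_2]_T + [γ]_T + 2·[σ]_T = 2·(-1) + (-1) + (-2) + 2·(-2) = -9
Net dimensions [M⁵ L² T⁻⁹] ≠ [1] — not dimensionless.

no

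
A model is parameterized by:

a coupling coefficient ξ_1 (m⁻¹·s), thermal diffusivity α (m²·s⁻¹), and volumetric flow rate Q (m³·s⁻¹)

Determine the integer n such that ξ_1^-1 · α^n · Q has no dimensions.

Balance the L exponent: (2)·n from α, plus −(-1) + (3) = 4 from the rest, must sum to zero.
2n + 4 = 0, so n = -2.

-2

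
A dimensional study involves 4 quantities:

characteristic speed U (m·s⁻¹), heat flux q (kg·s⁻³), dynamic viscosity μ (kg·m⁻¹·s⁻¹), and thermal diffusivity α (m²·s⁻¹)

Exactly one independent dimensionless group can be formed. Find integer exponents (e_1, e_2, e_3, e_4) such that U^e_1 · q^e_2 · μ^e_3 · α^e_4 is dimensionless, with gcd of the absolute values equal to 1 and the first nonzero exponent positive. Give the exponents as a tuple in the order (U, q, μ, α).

M: e_1·(0) + e_2·(1) + e_3·(1) + e_4·(0) = 0
L: e_1·(1) + e_2·(0) + e_3·(-1) + e_4·(2) = 0
T: e_1·(-1) + e_2·(-3) + e_3·(-1) + e_4·(-1) = 0
Solving this homogeneous linear system for the smallest-integer solution (first nonzero entry positive) gives (3, -1, 1, -1).

(3, -1, 1, -1)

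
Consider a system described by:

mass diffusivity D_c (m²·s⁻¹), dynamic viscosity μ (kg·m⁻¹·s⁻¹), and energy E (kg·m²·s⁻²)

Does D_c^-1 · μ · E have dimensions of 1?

Sum the exponent of each base dimension across the product:
  M: −[D_c]_M + [μ]_M + [E]_M = −(0) + (1) + (1) = 2
  L: −[D_c]_L + [μ]_L + [E]_L = −(2) + (-1) + (2) = -1
  T: −[D_c]_T + [μ]_T + [E]_T = −(-1) + (-1) + (-2) = -2
Net dimensions [M² L⁻¹ T⁻²] ≠ [1] — not dimensionless.

no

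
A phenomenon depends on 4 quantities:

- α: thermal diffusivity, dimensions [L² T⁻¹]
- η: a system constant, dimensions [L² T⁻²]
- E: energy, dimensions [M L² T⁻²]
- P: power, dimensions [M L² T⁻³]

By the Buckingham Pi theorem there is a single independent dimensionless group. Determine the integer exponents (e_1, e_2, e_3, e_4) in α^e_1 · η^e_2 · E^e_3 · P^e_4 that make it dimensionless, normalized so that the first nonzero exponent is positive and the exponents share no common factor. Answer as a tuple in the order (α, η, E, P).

(1, -1, -1, 1)

M: e_1·(0) + e_2·(0) + e_3·(1) + e_4·(1) = 0
L: e_1·(2) + e_2·(2) + e_3·(2) + e_4·(2) = 0
T: e_1·(-1) + e_2·(-2) + e_3·(-2) + e_4·(-3) = 0
Solving this homogeneous linear system for the smallest-integer solution (first nonzero entry positive) gives (1, -1, -1, 1).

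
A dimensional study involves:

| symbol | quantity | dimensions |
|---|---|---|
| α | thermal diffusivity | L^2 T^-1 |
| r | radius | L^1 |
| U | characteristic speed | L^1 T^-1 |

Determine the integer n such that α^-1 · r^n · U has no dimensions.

1

Balance the L exponent: (1)·n from r, plus −(2) + (1) = -1 from the rest, must sum to zero.
n − 1 = 0, so n = 1.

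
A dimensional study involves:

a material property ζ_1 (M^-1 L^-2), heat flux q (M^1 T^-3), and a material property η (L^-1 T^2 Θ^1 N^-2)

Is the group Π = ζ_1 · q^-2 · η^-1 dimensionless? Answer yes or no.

Sum the exponent of each base dimension across the product:
  M: [ζ_1]_M − 2·[q]_M − [η]_M = (-1) − 2·(1) − (0) = -3
  L: [ζ_1]_L − 2·[q]_L − [η]_L = (-2) − 2·(0) − (-1) = -1
  T: [ζ_1]_T − 2·[q]_T − [η]_T = (0) − 2·(-3) − (2) = 4
  Θ: [ζ_1]_Θ − 2·[q]_Θ − [η]_Θ = (0) − 2·(0) − (1) = -1
  N: [ζ_1]_N − 2·[q]_N − [η]_N = (0) − 2·(0) − (-2) = 2
Net dimensions [M⁻³ L⁻¹ T⁴ Θ⁻¹ N²] ≠ [1] — not dimensionless.

no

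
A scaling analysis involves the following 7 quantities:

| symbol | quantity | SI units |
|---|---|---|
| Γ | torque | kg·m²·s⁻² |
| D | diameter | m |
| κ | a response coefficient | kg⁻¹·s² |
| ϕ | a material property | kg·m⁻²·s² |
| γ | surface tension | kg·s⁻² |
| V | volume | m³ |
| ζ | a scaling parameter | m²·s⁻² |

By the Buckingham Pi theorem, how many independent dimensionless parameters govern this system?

There are 7 variables and 3 base dimensions (M, L, T).
The dimension matrix has rank 3.
Independent dimensionless groups: 7 − 3 = 4.

4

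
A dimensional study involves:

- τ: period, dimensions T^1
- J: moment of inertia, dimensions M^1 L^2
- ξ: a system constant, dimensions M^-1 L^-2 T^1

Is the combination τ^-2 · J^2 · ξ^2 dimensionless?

yes

Sum the exponent of each base dimension across the product:
  M: −2·[τ]_M + 2·[J]_M + 2·[ξ]_M = −2·(0) + 2·(1) + 2·(-1) = 0
  L: −2·[τ]_L + 2·[J]_L + 2·[ξ]_L = −2·(0) + 2·(2) + 2·(-2) = 0
  T: −2·[τ]_T + 2·[J]_T + 2·[ξ]_T = −2·(1) + 2·(0) + 2·(1) = 0
All base exponents vanish — dimensionless.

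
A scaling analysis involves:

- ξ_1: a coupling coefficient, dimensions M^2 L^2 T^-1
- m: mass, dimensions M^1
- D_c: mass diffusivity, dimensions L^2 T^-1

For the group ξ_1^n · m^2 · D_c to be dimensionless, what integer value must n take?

Balance the M exponent: (2)·n from ξ_1, plus 2·(1) + (0) = 2 from the rest, must sum to zero.
2n + 2 = 0, so n = -1.

-1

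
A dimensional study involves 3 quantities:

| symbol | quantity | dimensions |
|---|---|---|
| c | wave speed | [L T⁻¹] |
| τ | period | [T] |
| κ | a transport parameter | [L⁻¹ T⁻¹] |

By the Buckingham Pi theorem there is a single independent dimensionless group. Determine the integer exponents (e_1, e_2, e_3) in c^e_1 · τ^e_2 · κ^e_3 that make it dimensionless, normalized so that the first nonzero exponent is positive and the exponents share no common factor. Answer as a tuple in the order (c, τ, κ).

L: e_1·(1) + e_2·(0) + e_3·(-1) = 0
T: e_1·(-1) + e_2·(1) + e_3·(-1) = 0
Solving this homogeneous linear system for the smallest-integer solution (first nonzero entry positive) gives (1, 2, 1).

(1, 2, 1)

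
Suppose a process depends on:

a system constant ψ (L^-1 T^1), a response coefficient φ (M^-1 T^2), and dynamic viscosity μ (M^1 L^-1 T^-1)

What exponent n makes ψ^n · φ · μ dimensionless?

Balance the L exponent: (-1)·n from ψ, plus (0) + (-1) = -1 from the rest, must sum to zero.
−n − 1 = 0, so n = -1.

-1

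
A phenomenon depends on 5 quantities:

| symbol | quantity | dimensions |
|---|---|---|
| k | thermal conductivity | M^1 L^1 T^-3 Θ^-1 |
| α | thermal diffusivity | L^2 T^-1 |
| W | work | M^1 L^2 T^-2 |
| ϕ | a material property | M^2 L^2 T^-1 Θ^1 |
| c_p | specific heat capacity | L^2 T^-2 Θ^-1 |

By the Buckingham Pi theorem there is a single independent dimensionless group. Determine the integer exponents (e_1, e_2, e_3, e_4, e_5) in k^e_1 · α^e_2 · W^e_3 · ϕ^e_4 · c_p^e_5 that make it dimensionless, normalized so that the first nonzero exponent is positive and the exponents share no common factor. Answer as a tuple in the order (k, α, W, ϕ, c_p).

(2, 3, -4, 1, -1)

M: e_1·(1) + e_2·(0) + e_3·(1) + e_4·(2) + e_5·(0) = 0
L: e_1·(1) + e_2·(2) + e_3·(2) + e_4·(2) + e_5·(2) = 0
T: e_1·(-3) + e_2·(-1) + e_3·(-2) + e_4·(-1) + e_5·(-2) = 0
Θ: e_1·(-1) + e_2·(0) + e_3·(0) + e_4·(1) + e_5·(-1) = 0
Solving this homogeneous linear system for the smallest-integer solution (first nonzero entry positive) gives (2, 3, -4, 1, -1).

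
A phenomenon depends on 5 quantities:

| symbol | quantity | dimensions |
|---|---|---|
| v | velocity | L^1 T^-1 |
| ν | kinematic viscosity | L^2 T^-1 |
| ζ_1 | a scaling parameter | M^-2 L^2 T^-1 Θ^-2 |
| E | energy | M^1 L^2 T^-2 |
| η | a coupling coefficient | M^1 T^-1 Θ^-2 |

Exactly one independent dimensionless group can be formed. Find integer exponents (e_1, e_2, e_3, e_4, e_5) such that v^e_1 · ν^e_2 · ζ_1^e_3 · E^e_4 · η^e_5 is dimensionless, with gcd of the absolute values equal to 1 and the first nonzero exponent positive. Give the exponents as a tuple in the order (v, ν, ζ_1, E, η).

M: e_1·(0) + e_2·(0) + e_3·(-2) + e_4·(1) + e_5·(1) = 0
L: e_1·(1) + e_2·(2) + e_3·(2) + e_4·(2) + e_5·(0) = 0
T: e_1·(-1) + e_2·(-1) + e_3·(-1) + e_4·(-2) + e_5·(-1) = 0
Θ: e_1·(0) + e_2·(0) + e_3·(-2) + e_4·(0) + e_5·(-2) = 0
Solving this homogeneous linear system for the smallest-integer solution (first nonzero entry positive) gives (4, 2, -1, -3, 1).

(4, 2, -1, -3, 1)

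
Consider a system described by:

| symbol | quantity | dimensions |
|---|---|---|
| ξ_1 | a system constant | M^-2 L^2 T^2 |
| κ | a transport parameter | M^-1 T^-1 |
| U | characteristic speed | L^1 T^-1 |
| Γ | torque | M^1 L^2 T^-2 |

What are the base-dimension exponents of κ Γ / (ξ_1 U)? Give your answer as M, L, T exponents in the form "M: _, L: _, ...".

M: 2, L: -1, T: -4

Collect each base-dimension exponent across the product:
  M: −(-2) + (-1) − (0) + (1) = 2
  L: −(2) + (0) − (1) + (2) = -1
  T: −(2) + (-1) − (-1) + (-2) = -4
So the dimensions are [M² L⁻¹ T⁻⁴].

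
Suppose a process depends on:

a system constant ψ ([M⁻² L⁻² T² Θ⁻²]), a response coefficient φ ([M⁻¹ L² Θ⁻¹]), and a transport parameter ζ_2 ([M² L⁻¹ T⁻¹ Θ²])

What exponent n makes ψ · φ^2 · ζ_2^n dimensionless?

2

Balance the M exponent: (2)·n from ζ_2, plus (-2) + 2·(-1) = -4 from the rest, must sum to zero.
2n − 4 = 0, so n = 2.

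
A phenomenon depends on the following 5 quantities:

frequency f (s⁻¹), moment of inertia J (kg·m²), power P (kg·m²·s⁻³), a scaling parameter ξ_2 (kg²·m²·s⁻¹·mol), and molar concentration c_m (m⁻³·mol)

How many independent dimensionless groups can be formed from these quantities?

There are 5 variables and 4 base dimensions (M, L, T, N).
The dimension matrix has rank 4.
Independent dimensionless groups: 5 − 4 = 1.

1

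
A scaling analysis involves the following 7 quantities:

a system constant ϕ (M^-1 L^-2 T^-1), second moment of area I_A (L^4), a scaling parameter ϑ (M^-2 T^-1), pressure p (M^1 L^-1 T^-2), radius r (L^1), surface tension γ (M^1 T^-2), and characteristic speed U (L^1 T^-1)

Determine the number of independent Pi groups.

4

There are 7 variables and 3 base dimensions (M, L, T).
The dimension matrix has rank 3.
Independent dimensionless groups: 7 − 3 = 4.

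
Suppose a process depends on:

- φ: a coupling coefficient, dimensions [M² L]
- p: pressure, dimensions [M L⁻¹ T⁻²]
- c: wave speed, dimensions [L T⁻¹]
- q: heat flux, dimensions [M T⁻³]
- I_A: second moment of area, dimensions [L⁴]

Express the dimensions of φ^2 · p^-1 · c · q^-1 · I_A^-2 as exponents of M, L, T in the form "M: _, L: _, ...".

Collect each base-dimension exponent across the product:
  M: 2·(2) − (1) + (0) − (1) − 2·(0) = 2
  L: 2·(1) − (-1) + (1) − (0) − 2·(4) = -4
  T: 2·(0) − (-2) + (-1) − (-3) − 2·(0) = 4
So the dimensions are [M² L⁻⁴ T⁴].

M: 2, L: -4, T: 4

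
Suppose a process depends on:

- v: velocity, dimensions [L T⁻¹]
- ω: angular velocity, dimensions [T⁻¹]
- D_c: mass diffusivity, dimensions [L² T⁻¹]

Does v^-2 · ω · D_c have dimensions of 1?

Sum the exponent of each base dimension across the product:
  M: −2·[v]_M + [ω]_M + [D_c]_M = −2·(0) + (0) + (0) = 0
  L: −2·[v]_L + [ω]_L + [D_c]_L = −2·(1) + (0) + (2) = 0
  T: −2·[v]_T + [ω]_T + [D_c]_T = −2·(-1) + (-1) + (-1) = 0
All base exponents vanish — dimensionless.

yes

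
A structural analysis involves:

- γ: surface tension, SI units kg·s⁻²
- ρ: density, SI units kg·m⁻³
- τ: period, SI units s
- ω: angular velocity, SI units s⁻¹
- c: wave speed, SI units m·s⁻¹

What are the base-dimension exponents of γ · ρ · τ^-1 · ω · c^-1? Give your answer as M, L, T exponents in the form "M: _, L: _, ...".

Collect each base-dimension exponent across the product:
  M: (1) + (1) − (0) + (0) − (0) = 2
  L: (0) + (-3) − (0) + (0) − (1) = -4
  T: (-2) + (0) − (1) + (-1) − (-1) = -3
So the dimensions are [M² L⁻⁴ T⁻³].

M: 2, L: -4, T: -3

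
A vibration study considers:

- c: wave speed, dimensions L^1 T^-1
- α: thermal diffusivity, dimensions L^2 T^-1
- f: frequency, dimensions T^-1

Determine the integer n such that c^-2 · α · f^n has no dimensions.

1

Balance the T exponent: (-1)·n from f, plus −2·(-1) + (-1) = 1 from the rest, must sum to zero.
−n + 1 = 0, so n = 1.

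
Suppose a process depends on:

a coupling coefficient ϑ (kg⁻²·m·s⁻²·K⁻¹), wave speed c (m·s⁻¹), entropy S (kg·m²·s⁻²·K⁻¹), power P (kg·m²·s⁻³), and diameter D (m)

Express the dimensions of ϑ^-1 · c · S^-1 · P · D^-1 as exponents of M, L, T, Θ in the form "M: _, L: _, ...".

M: 2, L: -1, T: 0, Θ: 2

Collect each base-dimension exponent across the product:
  M: −(-2) + (0) − (1) + (1) − (0) = 2
  L: −(1) + (1) − (2) + (2) − (1) = -1
  T: −(-2) + (-1) − (-2) + (-3) − (0) = 0
  Θ: −(-1) + (0) − (-1) + (0) − (0) = 2
So the dimensions are [M² L⁻¹ Θ²].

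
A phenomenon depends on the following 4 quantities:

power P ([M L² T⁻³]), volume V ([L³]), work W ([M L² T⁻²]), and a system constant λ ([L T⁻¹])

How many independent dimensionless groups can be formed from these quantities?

There are 4 variables and 3 base dimensions (M, L, T).
The dimension matrix has rank 3.
Independent dimensionless groups: 4 − 3 = 1.

1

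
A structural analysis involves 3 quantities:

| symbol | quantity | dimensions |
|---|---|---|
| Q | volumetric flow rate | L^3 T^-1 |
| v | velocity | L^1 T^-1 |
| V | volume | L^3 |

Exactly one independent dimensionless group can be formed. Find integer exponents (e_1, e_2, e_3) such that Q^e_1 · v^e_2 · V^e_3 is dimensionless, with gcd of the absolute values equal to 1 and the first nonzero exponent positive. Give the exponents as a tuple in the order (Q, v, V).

L: e_1·(3) + e_2·(1) + e_3·(3) = 0
T: e_1·(-1) + e_2·(-1) + e_3·(0) = 0
Solving this homogeneous linear system for the smallest-integer solution (first nonzero entry positive) gives (3, -3, -2).

(3, -3, -2)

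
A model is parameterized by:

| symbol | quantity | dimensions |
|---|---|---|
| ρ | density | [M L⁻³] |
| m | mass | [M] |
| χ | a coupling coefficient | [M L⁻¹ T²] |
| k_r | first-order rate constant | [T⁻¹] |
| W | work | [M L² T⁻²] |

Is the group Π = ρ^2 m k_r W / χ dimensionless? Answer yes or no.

Sum the exponent of each base dimension across the product:
  M: 2·[ρ]_M + [m]_M − [χ]_M + [k_r]_M + [W]_M = 2·(1) + (1) − (1) + (0) + (1) = 3
  L: 2·[ρ]_L + [m]_L − [χ]_L + [k_r]_L + [W]_L = 2·(-3) + (0) − (-1) + (0) + (2) = -3
  T: 2·[ρ]_T + [m]_T − [χ]_T + [k_r]_T + [W]_T = 2·(0) + (0) − (2) + (-1) + (-2) = -5
Net dimensions [M³ L⁻³ T⁻⁵] ≠ [1] — not dimensionless.

no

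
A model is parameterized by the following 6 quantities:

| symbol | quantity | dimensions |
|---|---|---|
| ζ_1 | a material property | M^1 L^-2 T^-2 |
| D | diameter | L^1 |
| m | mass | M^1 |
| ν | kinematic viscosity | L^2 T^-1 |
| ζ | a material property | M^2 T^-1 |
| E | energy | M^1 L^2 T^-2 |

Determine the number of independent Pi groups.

3

There are 6 variables and 3 base dimensions (M, L, T).
The dimension matrix has rank 3.
Independent dimensionless groups: 6 − 3 = 3.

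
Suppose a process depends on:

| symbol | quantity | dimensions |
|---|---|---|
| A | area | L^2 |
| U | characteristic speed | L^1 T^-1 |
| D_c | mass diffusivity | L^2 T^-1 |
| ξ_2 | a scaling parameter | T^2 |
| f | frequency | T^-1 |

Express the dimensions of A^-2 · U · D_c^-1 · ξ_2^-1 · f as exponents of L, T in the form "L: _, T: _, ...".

L: -5, T: -3

Collect each base-dimension exponent across the product:
  L: −2·(2) + (1) − (2) − (0) + (0) = -5
  T: −2·(0) + (-1) − (-1) − (2) + (-1) = -3
So the dimensions are [L⁻⁵ T⁻³].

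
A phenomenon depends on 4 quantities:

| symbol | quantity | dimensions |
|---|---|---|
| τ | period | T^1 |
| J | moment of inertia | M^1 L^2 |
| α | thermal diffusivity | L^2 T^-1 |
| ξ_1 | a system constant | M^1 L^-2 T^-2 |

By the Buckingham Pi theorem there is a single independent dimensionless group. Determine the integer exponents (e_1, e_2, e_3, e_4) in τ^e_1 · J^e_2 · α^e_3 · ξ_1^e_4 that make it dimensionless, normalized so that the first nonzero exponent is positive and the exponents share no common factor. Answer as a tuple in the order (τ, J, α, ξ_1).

(4, -1, 2, 1)

M: e_1·(0) + e_2·(1) + e_3·(0) + e_4·(1) = 0
L: e_1·(0) + e_2·(2) + e_3·(2) + e_4·(-2) = 0
T: e_1·(1) + e_2·(0) + e_3·(-1) + e_4·(-2) = 0
Solving this homogeneous linear system for the smallest-integer solution (first nonzero entry positive) gives (4, -1, 2, 1).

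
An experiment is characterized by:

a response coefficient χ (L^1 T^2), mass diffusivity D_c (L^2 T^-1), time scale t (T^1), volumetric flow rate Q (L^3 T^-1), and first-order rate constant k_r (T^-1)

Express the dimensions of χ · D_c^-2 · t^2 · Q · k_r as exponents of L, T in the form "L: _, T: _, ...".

Collect each base-dimension exponent across the product:
  L: (1) − 2·(2) + 2·(0) + (3) + (0) = 0
  T: (2) − 2·(-1) + 2·(1) + (-1) + (-1) = 4
So the dimensions are [T⁴].

L: 0, T: 4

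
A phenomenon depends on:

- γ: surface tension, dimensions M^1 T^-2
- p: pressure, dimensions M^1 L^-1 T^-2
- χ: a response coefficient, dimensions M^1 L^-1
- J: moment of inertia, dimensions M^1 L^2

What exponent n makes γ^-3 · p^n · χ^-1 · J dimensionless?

Balance the M exponent: (1)·n from p, plus −3·(1) − (1) + (1) = -3 from the rest, must sum to zero.
n − 3 = 0, so n = 3.

3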